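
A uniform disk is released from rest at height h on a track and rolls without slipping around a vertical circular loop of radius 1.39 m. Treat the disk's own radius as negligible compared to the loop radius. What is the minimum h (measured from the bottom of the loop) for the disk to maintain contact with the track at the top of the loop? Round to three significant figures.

For this body I = (1/2)MR², i.e. k = I/(MR²) = 0.5.
At the top, contact is just lost when gravity alone supplies the centripetal force: Mg = Mv_top²/r, i.e. v_top² = gr.
With ω = v/R, the kinetic energy at speed v is ½(1+k)Mv² = (3/4)Mv².
Energy conservation from release (height h) to the top (height 2r): Mgh = Mg(2r) + (3/4)M·gr.
Thus h_min = 2r + (1+k)r/2 = r(2 + 1.5/2) = 1.39 × 2.75 ≈ 3.82 m.

h_min ≈ 3.82 m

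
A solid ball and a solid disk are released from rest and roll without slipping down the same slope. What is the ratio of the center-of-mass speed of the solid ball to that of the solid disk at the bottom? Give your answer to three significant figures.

Each satisfies Mgh = ½(1+k)Mv² with k = I/(MR²), so v ∝ 1/√(1+k).
For the solid ball k = 0.4; for the solid disk k = 0.5.
v₁/v₂ = √((1+k₂)/(1+k₁)) = √(1.5/1.4) ≈ 1.04.

v_ratio ≈ 1.04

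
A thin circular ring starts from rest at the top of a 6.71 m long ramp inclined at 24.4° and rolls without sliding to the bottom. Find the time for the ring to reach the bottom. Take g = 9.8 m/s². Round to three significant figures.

t ≈ 2.57 s

With I = MR², the ratio k = I/(MR²) is 1.
Along the incline Mg sinθ − f = Ma, and torque about the center fR = Iα = kMR²(a/R) gives f = kMa.
Hence a = g sinθ/(1+k) = 9.8×sin24.4°/2 = 2.024 m/s².
Starting from rest, L = ½at², so t = √(2L/a) = √(2×6.71/2.024) ≈ 2.57 s.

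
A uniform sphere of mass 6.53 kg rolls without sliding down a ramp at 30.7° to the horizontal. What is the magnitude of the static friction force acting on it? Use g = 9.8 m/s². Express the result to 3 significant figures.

The moment of inertia is (2/5)MR², giving k ≡ I/(MR²) = 0.4.
Along the incline Mg sinθ − f = Ma, and torque about the center fR = Iα = kMR²(a/R) gives f = kMa.
Combining, a = g sinθ/(1+k) and f = kMa = kMg sinθ/(1+k).
f = 0.4 × 6.53 × 9.8 × sin30.7° / 1.4 ≈ 9.33 N.

f ≈ 9.33 N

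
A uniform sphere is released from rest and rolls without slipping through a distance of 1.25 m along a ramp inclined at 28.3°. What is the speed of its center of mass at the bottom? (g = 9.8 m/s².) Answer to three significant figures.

v ≈ 2.88 m/s

The moment of inertia is (2/5)MR², giving k ≡ I/(MR²) = 0.4.
Rolling without slipping gives ω = v/R, so the total kinetic energy is ½Mv² + ½Iω² = ½(1+k)Mv² = (7/10)Mv².
The vertical drop is h = L sinθ = 1.25 × sin28.3° = 0.5926 m.
Setting Mgh = (7/10)Mv² gives v = √(2gh/(1+k)) = √(2·9.8·0.5926/1.4) ≈ 2.88 m/s.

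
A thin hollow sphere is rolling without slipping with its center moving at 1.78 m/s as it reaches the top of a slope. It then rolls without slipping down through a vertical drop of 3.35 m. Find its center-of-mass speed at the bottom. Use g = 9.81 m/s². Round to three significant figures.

v ≈ 6.53 m/s

The moment of inertia is (2/3)MR², giving k ≡ I/(MR²) = 2/3.
Pure rolling means v = ωR; then KE = ½Mv² + ½I(v/R)² = ½(1+k)Mv² = (5/6)Mv².
Energy conservation: (5/6)Mv₀² + Mgh = (5/6)Mv², so v² = v₀² + 2gh/(1+k).
v = √(1.78² + 2×9.81×3.35/1.667) = √42.6 ≈ 6.53 m/s.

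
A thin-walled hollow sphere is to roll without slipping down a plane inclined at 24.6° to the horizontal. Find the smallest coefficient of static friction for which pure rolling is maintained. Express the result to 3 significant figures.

With I = (2/3)MR², the ratio k = I/(MR²) is 2/3.
Translational: Mg sinθ − f = Ma. Rotational about the CM: fR = Iα = kMRa, so f = kMa.
These give a = g sinθ/(1+k) and the required friction f = kMg sinθ/(1+k).
The normal force is N = Mg cosθ, so μ_min = f/N = k tanθ/(1+k).
μ_min = (2/3) × tan24.6° / 1.667 ≈ 0.183.

μ_min ≈ 0.183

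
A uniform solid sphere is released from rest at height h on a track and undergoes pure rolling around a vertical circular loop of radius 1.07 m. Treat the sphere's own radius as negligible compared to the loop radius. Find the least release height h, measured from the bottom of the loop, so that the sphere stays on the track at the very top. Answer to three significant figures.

Here I = (2/5)MR², so the shape factor k = I/(MR²) = 0.4.
At the top, contact is just lost when gravity alone supplies the centripetal force: Mg = Mv_top²/r, i.e. v_top² = gr.
With ω = v/R, the kinetic energy at speed v is ½(1+k)Mv² = (7/10)Mv².
Energy conservation from release (height h) to the top (height 2r): Mgh = Mg(2r) + (7/10)M·gr.
Thus h_min = 2r + (1+k)r/2 = r(2 + 1.4/2) = 1.07 × 2.7 ≈ 2.89 m.

h_min ≈ 2.89 m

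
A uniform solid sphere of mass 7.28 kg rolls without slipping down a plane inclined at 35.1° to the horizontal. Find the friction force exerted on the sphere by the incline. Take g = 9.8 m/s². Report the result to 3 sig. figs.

f ≈ 11.7 N

The moment of inertia is (2/5)MR², giving k ≡ I/(MR²) = 0.4.
Along the incline Mg sinθ − f = Ma, and torque about the center fR = Iα = kMR²(a/R) gives f = kMa.
Combining, a = g sinθ/(1+k) and f = kMa = kMg sinθ/(1+k).
f = 0.4 × 7.28 × 9.8 × sin35.1° / 1.4 ≈ 11.7 N.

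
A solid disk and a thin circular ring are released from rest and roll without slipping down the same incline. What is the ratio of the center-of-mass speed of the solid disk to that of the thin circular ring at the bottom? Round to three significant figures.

Each satisfies Mgh = ½(1+k)Mv² with k = I/(MR²), so v ∝ 1/√(1+k).
For the solid disk k = 0.5; for the thin circular ring k = 1.
v₁/v₂ = √((1+k₂)/(1+k₁)) = √(2/1.5) ≈ 1.15.

v_ratio ≈ 1.15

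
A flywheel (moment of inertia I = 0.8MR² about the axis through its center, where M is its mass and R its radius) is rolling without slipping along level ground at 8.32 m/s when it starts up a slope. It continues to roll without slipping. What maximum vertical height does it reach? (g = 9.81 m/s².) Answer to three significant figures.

h ≈ 6.35 m

The moment of inertia is 0.8MR², giving k ≡ I/(MR²) = 0.8.
The rolling condition ω = v/R makes the rotational term ½I(v/R)² = ½kMv², so KE_total = ½(1+k)Mv² = (9/10)Mv².
All of this converts to potential energy at the highest point: (9/10)Mv₀² = Mgh.
Thus h = (1+k)v₀²/(2g) = 1.8 × 8.32² / (2 × 9.81) ≈ 6.35 m.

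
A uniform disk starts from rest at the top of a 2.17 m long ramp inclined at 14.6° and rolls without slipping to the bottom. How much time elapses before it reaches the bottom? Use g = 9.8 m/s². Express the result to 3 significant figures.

Here I = (1/2)MR², so the shape factor k = I/(MR²) = 0.5.
Translational: Mg sinθ − f = Ma. Rotational about the CM: fR = Iα = kMRa, so f = kMa.
Hence a = g sinθ/(1+k) = 9.8×sin14.6°/1.5 = 1.647 m/s².
With constant a from rest, t = √(2L/a) = √(2·2.17/1.647) ≈ 1.62 s.

t ≈ 1.62 s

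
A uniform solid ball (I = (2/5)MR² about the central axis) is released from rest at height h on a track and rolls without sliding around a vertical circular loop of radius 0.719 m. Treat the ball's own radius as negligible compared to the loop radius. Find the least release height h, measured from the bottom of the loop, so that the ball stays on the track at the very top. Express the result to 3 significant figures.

h_min ≈ 1.94 m

The moment of inertia is (2/5)MR², giving k ≡ I/(MR²) = 0.4.
At the top of the loop, the minimum-contact condition is Mg = Mv_top²/r, so v_top² = gr.
With ω = v/R, the kinetic energy at speed v is ½(1+k)Mv² = (7/10)Mv².
Energy conservation from release (height h) to the top (height 2r): Mgh = Mg(2r) + (7/10)M·gr.
Thus h_min = 2r + (1+k)r/2 = r(2 + 1.4/2) = 0.719 × 2.7 ≈ 1.94 m.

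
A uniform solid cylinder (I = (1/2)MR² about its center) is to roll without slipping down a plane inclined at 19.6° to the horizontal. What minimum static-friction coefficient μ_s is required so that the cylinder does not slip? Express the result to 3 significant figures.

Here I = (1/2)MR², so the shape factor k = I/(MR²) = 0.5.
Along the incline Mg sinθ − f = Ma, and torque about the center fR = Iα = kMR²(a/R) gives f = kMa.
These give a = g sinθ/(1+k) and the required friction f = kMg sinθ/(1+k).
The normal force is N = Mg cosθ, so μ_min = f/N = k tanθ/(1+k).
μ_min = 0.5 × tan19.6° / 1.5 ≈ 0.119.

μ_min ≈ 0.119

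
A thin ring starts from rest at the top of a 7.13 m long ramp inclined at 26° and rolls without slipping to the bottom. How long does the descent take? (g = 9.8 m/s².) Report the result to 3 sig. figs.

With I = MR², the ratio k = I/(MR²) is 1.
Along the incline Mg sinθ − f = Ma, and torque about the center fR = Iα = kMR²(a/R) gives f = kMa.
Hence a = g sinθ/(1+k) = 9.8×sin26°/2 = 2.148 m/s².
With constant a from rest, t = √(2L/a) = √(2·7.13/2.148) ≈ 2.58 s.

t ≈ 2.58 s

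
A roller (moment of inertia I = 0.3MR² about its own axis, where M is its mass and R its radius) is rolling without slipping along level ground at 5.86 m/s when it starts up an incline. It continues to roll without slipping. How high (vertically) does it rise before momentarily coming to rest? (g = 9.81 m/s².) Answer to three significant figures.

With I = 0.3MR², the ratio k = I/(MR²) is 0.3.
Since it rolls without slipping, ω = v/R and KE = ½Mv² + ½Iω² = ½(1+k)Mv² = (13/20)Mv².
At the top the kinetic energy is zero, so (13/20)Mv₀² = Mgh.
Thus h = (1+k)v₀²/(2g) = 1.3 × 5.86² / (2 × 9.81) ≈ 2.28 m.

h ≈ 2.28 m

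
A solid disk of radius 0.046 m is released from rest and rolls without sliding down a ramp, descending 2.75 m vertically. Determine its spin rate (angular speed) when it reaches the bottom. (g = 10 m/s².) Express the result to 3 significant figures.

The moment of inertia is (1/2)MR², giving k ≡ I/(MR²) = 0.5.
Rolling without slipping gives ω = v/R, so the total kinetic energy is ½Mv² + ½Iω² = ½(1+k)Mv² = (3/4)Mv².
Energy conservation Mgh = ½(1+k)Mv² gives v = √(2gh/(1+k)) = √(2 × 10 × 2.75 / 1.5) = 6.055 m/s.
The angular speed follows from ω = v/R = 6.055/0.046 ≈ 132 rad/s.

ω ≈ 132 rad/s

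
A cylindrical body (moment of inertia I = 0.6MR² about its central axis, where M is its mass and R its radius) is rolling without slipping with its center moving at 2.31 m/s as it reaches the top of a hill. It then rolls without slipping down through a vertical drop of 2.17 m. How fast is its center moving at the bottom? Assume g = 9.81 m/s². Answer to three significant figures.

v ≈ 5.65 m/s

Here I = 0.6MR², so the shape factor k = I/(MR²) = 0.6.
Rolling without slipping gives ω = v/R, so the total kinetic energy is ½Mv² + ½Iω² = ½(1+k)Mv² = (4/5)Mv².
Energy conservation: (4/5)Mv₀² + Mgh = (4/5)Mv², so v² = v₀² + 2gh/(1+k).
v = √(2.31² + 2×9.81×2.17/1.6) = √31.95 ≈ 5.65 m/s.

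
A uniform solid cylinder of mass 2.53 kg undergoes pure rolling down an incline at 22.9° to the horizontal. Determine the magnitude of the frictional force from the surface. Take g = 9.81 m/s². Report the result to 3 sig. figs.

f ≈ 3.22 N

The moment of inertia is (1/2)MR², giving k ≡ I/(MR²) = 0.5.
Newton's second law down the slope: Mg sinθ − f = Ma. The torque equation fR = Iα (with α = a/R) gives f = kMa.
Combining, a = g sinθ/(1+k) and f = kMa = kMg sinθ/(1+k).
f = 0.5 × 2.53 × 9.81 × sin22.9° / 1.5 ≈ 3.22 N.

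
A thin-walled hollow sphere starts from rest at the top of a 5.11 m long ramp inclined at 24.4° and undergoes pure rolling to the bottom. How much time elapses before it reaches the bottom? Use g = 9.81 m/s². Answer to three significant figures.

For this body I = (2/3)MR², i.e. k = I/(MR²) = 2/3.
Translational: Mg sinθ − f = Ma. Rotational about the CM: fR = Iα = kMRa, so f = kMa.
Hence a = g sinθ/(1+k) = 9.81×sin24.4°/1.667 = 2.432 m/s².
Starting from rest, L = ½at², so t = √(2L/a) = √(2×5.11/2.432) ≈ 2.05 s.

t ≈ 2.05 s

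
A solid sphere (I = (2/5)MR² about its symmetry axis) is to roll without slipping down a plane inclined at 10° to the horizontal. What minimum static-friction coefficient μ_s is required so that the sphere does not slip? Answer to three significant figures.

With I = (2/5)MR², the ratio k = I/(MR²) is 0.4.
Translational: Mg sinθ − f = Ma. Rotational about the CM: fR = Iα = kMRa, so f = kMa.
These give a = g sinθ/(1+k) and the required friction f = kMg sinθ/(1+k).
With N = Mg cosθ, the no-slip condition f ≤ μN gives μ_min = f/N = k tanθ/(1+k).
μ_min = 0.4 × tan10° / 1.4 ≈ 0.0504.

μ_min ≈ 0.0504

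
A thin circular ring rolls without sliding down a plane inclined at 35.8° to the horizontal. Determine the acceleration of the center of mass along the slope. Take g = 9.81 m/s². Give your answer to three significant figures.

The moment of inertia is MR², giving k ≡ I/(MR²) = 1.
Along the incline Mg sinθ − f = Ma, and torque about the center fR = Iα = kMR²(a/R) gives f = kMa.
Eliminating f: Mg sinθ = (1+k)Ma, so a = g sinθ/(1+k) = 9.81 × sin35.8° / 2 ≈ 2.87 m/s².

a ≈ 2.87 m/s²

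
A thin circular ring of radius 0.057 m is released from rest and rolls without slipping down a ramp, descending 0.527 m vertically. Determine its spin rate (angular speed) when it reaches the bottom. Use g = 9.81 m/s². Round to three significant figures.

Here I = MR², so the shape factor k = I/(MR²) = 1.
Rolling without slipping gives ω = v/R, so the total kinetic energy is ½Mv² + ½Iω² = ½(1+k)Mv² = Mv².
Energy conservation Mgh = ½(1+k)Mv² gives v = √(2gh/(1+k)) = √(2 × 9.81 × 0.527 / 2) = 2.274 m/s.
Then ω = v/R = 2.274 / 0.057 ≈ 39.9 rad/s.

ω ≈ 39.9 rad/s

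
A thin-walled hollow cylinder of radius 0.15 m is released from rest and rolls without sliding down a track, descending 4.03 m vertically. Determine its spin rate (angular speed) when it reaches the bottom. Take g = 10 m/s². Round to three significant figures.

The moment of inertia is MR², giving k ≡ I/(MR²) = 1.
Rolling without slipping gives ω = v/R, so the total kinetic energy is ½Mv² + ½Iω² = ½(1+k)Mv² = Mv².
Energy conservation Mgh = ½(1+k)Mv² gives v = √(2gh/(1+k)) = √(2 × 10 × 4.03 / 2) = 6.348 m/s.
Then ω = v/R = 6.348 / 0.15 ≈ 42.3 rad/s.

ω ≈ 42.3 rad/s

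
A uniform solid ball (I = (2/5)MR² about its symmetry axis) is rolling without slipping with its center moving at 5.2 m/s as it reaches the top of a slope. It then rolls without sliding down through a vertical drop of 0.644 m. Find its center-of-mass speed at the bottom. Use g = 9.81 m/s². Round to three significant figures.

v ≈ 6.01 m/s

With I = (2/5)MR², the ratio k = I/(MR²) is 0.4.
Since it rolls without slipping, ω = v/R and KE = ½Mv² + ½Iω² = ½(1+k)Mv² = (7/10)Mv².
Conserving energy between top and bottom: (7/10)Mv² = (7/10)Mv₀² + Mgh, hence v² = v₀² + 2gh/(1+k).
v = √(5.2² + 2×9.81×0.644/1.4) = √36.07 ≈ 6.01 m/s.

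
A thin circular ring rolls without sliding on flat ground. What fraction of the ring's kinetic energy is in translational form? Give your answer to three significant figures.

With I = MR², the ratio k = I/(MR²) is 1.
Since ω = v/R, the translational part is ½Mv² and the rotational part is ½I(v/R)² = ½kMv²; the total is ½(1+k)Mv².
The translational fraction is therefore 1/(1+k) = 1/2 ≈ 0.500.

fraction ≈ 0.500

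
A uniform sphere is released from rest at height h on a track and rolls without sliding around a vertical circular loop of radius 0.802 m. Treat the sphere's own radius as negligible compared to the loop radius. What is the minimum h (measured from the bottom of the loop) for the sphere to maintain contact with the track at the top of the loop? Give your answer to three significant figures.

The moment of inertia is (2/5)MR², giving k ≡ I/(MR²) = 0.4.
At the top of the loop, the minimum-contact condition is Mg = Mv_top²/r, so v_top² = gr.
With ω = v/R, the kinetic energy at speed v is ½(1+k)Mv² = (7/10)Mv².
Energy conservation from release (height h) to the top (height 2r): Mgh = Mg(2r) + (7/10)M·gr.
Thus h_min = 2r + (1+k)r/2 = r(2 + 1.4/2) = 0.802 × 2.7 ≈ 2.17 m.

h_min ≈ 2.17 m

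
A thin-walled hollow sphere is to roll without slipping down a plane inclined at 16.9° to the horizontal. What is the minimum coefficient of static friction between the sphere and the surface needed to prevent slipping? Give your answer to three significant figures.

μ_min ≈ 0.122

For this body I = (2/3)MR², i.e. k = I/(MR²) = 2/3.
Translational: Mg sinθ − f = Ma. Rotational about the CM: fR = Iα = kMRa, so f = kMa.
These give a = g sinθ/(1+k) and the required friction f = kMg sinθ/(1+k).
The normal force is N = Mg cosθ, so μ_min = f/N = k tanθ/(1+k).
μ_min = (2/3) × tan16.9° / 1.667 ≈ 0.122.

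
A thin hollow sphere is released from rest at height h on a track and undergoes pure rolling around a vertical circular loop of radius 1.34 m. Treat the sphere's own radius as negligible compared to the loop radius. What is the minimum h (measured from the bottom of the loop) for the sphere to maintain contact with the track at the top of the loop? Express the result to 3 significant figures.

Here I = (2/3)MR², so the shape factor k = I/(MR²) = 2/3.
At the top, contact is just lost when gravity alone supplies the centripetal force: Mg = Mv_top²/r, i.e. v_top² = gr.
With ω = v/R, the kinetic energy at speed v is ½(1+k)Mv² = (5/6)Mv².
Energy conservation from release (height h) to the top (height 2r): Mgh = Mg(2r) + (5/6)M·gr.
Thus h_min = 2r + (1+k)r/2 = r(2 + 1.667/2) = 1.34 × 2.833 ≈ 3.80 m.

h_min ≈ 3.80 m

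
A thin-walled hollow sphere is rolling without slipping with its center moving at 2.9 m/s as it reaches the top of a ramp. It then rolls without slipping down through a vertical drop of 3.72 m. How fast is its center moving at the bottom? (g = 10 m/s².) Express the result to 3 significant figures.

v ≈ 7.28 m/s

The moment of inertia is (2/3)MR², giving k ≡ I/(MR²) = 2/3.
The rolling condition ω = v/R makes the rotational term ½I(v/R)² = ½kMv², so KE_total = ½(1+k)Mv² = (5/6)Mv².
Conserving energy between top and bottom: (5/6)Mv² = (5/6)Mv₀² + Mgh, hence v² = v₀² + 2gh/(1+k).
v = √(2.9² + 2×10×3.72/1.667) = √53.05 ≈ 7.28 m/s.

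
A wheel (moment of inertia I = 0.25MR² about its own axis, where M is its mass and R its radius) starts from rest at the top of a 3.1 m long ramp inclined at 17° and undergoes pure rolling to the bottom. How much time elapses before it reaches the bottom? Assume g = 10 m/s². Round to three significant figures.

The moment of inertia is 0.25MR², giving k ≡ I/(MR²) = 0.25.
Newton's second law down the slope: Mg sinθ − f = Ma. The torque equation fR = Iα (with α = a/R) gives f = kMa.
Hence a = g sinθ/(1+k) = 10×sin17°/1.25 = 2.339 m/s².
Starting from rest, L = ½at², so t = √(2L/a) = √(2×3.1/2.339) ≈ 1.63 s.

t ≈ 1.63 s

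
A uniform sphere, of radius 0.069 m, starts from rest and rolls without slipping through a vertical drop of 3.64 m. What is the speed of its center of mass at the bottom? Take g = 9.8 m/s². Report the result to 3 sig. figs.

v ≈ 7.14 m/s

Here I = (2/5)MR², so the shape factor k = I/(MR²) = 0.4.
Rolling without slipping gives ω = v/R, so the total kinetic energy is ½Mv² + ½Iω² = ½(1+k)Mv² = (7/10)Mv².
Setting Mgh = (7/10)Mv² gives v = √(2gh/(1+k)) = √(2·9.8·3.64/1.4) ≈ 7.14 m/s.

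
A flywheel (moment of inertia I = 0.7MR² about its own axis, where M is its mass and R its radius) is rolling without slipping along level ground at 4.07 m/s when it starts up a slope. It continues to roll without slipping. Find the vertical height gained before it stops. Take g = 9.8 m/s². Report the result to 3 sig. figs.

Here I = 0.7MR², so the shape factor k = I/(MR²) = 0.7.
The rolling condition ω = v/R makes the rotational term ½I(v/R)² = ½kMv², so KE_total = ½(1+k)Mv² = (17/20)Mv².
All of this converts to potential energy at the highest point: (17/20)Mv₀² = Mgh.
Thus h = (1+k)v₀²/(2g) = 1.7 × 4.07² / (2 × 9.8) ≈ 1.44 m.

h ≈ 1.44 m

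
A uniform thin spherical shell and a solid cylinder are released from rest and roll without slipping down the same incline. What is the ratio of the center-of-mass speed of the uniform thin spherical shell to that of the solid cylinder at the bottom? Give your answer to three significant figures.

v_ratio ≈ 0.949

Each satisfies Mgh = ½(1+k)Mv² with k = I/(MR²), so v ∝ 1/√(1+k).
For the uniform thin spherical shell k = 2/3; for the solid cylinder k = 0.5.
v₁/v₂ = √((1+k₂)/(1+k₁)) = √(1.5/1.667) ≈ 0.949.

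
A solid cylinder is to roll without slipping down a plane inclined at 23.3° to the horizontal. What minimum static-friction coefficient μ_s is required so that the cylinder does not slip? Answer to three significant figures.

μ_min ≈ 0.144

For this body I = (1/2)MR², i.e. k = I/(MR²) = 0.5.
Along the incline Mg sinθ − f = Ma, and torque about the center fR = Iα = kMR²(a/R) gives f = kMa.
These give a = g sinθ/(1+k) and the required friction f = kMg sinθ/(1+k).
With N = Mg cosθ, the no-slip condition f ≤ μN gives μ_min = f/N = k tanθ/(1+k).
μ_min = 0.5 × tan23.3° / 1.5 ≈ 0.144.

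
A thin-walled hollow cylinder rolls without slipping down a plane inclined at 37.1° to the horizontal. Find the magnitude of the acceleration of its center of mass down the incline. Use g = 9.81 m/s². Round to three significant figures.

a ≈ 2.96 m/s²

The moment of inertia is MR², giving k ≡ I/(MR²) = 1.
Along the incline Mg sinθ − f = Ma, and torque about the center fR = Iα = kMR²(a/R) gives f = kMa.
Eliminating f: Mg sinθ = (1+k)Ma, so a = g sinθ/(1+k) = 9.81 × sin37.1° / 2 ≈ 2.96 m/s².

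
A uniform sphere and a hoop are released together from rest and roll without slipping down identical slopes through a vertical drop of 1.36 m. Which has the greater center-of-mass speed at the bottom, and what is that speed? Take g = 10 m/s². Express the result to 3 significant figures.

For rolling without slipping, Mgh = ½(1+k)Mv² where k = I/(MR²), so v = √(2gh/(1+k)).
Uniform sphere: k = 0.4, giving v = √(2×10×1.36/1.4) = 4.408 m/s.
Hoop: k = 1, giving v = √(2×10×1.36/2) = 3.688 m/s.
The smaller k wins: the uniform sphere, at ≈ 4.41 m/s.

the uniform sphere, at v ≈ 4.41 m/s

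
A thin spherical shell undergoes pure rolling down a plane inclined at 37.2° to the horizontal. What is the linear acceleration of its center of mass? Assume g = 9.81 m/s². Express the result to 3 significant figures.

a ≈ 3.56 m/s²

With I = (2/3)MR², the ratio k = I/(MR²) is 2/3.
Along the incline Mg sinθ − f = Ma, and torque about the center fR = Iα = kMR²(a/R) gives f = kMa.
Eliminating f: Mg sinθ = (1+k)Ma, so a = g sinθ/(1+k) = 9.81 × sin37.2° / 1.667 ≈ 3.56 m/s².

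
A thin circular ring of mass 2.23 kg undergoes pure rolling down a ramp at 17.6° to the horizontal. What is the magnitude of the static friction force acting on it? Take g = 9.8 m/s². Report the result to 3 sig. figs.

f ≈ 3.30 N

Here I = MR², so the shape factor k = I/(MR²) = 1.
Newton's second law down the slope: Mg sinθ − f = Ma. The torque equation fR = Iα (with α = a/R) gives f = kMa.
Combining, a = g sinθ/(1+k) and f = kMa = kMg sinθ/(1+k).
f = 1 × 2.23 × 9.8 × sin17.6° / 2 ≈ 3.30 N.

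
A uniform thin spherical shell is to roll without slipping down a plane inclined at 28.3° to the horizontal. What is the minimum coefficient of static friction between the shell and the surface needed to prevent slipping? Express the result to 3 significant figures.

Here I = (2/3)MR², so the shape factor k = I/(MR²) = 2/3.
Translational: Mg sinθ − f = Ma. Rotational about the CM: fR = Iα = kMRa, so f = kMa.
These give a = g sinθ/(1+k) and the required friction f = kMg sinθ/(1+k).
With N = Mg cosθ, the no-slip condition f ≤ μN gives μ_min = f/N = k tanθ/(1+k).
μ_min = (2/3) × tan28.3° / 1.667 ≈ 0.215.

μ_min ≈ 0.215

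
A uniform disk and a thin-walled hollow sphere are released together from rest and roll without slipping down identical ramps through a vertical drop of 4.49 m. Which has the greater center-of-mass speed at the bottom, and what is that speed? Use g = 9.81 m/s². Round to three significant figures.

For rolling without slipping, Mgh = ½(1+k)Mv² where k = I/(MR²), so v = √(2gh/(1+k)).
Uniform disk: k = 0.5, giving v = √(2×9.81×4.49/1.5) = 7.663 m/s.
Thin-walled hollow sphere: k = 2/3, giving v = √(2×9.81×4.49/1.667) = 7.27 m/s.
The smaller k wins: the uniform disk, at ≈ 7.66 m/s.

the uniform disk, at v ≈ 7.66 m/s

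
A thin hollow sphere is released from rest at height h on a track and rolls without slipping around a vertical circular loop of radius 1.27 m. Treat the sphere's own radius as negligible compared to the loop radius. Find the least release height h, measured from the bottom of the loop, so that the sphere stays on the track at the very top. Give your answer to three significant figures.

With I = (2/3)MR², the ratio k = I/(MR²) is 2/3.
At the top, contact is just lost when gravity alone supplies the centripetal force: Mg = Mv_top²/r, i.e. v_top² = gr.
With ω = v/R, the kinetic energy at speed v is ½(1+k)Mv² = (5/6)Mv².
Energy conservation from release (height h) to the top (height 2r): Mgh = Mg(2r) + (5/6)M·gr.
Thus h_min = 2r + (1+k)r/2 = r(2 + 1.667/2) = 1.27 × 2.833 ≈ 3.60 m.

h_min ≈ 3.60 m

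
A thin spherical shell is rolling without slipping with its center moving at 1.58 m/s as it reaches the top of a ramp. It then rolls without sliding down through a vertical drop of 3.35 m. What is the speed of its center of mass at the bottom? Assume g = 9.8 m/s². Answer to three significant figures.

With I = (2/3)MR², the ratio k = I/(MR²) is 2/3.
Rolling without slipping gives ω = v/R, so the total kinetic energy is ½Mv² + ½Iω² = ½(1+k)Mv² = (5/6)Mv².
Energy conservation: (5/6)Mv₀² + Mgh = (5/6)Mv², so v² = v₀² + 2gh/(1+k).
v = √(1.58² + 2×9.8×3.35/1.667) = √41.89 ≈ 6.47 m/s.

v ≈ 6.47 m/s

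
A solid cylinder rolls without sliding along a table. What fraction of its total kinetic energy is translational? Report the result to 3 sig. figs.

For this body I = (1/2)MR², i.e. k = I/(MR²) = 0.5.
Since ω = v/R, the translational part is ½Mv² and the rotational part is ½I(v/R)² = ½kMv²; the total is ½(1+k)Mv².
The translational fraction is therefore 1/(1+k) = 1/1.5 ≈ 0.667.

fraction ≈ 0.667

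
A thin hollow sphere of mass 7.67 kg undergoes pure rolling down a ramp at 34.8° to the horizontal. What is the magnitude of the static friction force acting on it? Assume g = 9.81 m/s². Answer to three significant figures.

The moment of inertia is (2/3)MR², giving k ≡ I/(MR²) = 2/3.
Along the incline Mg sinθ − f = Ma, and torque about the center fR = Iα = kMR²(a/R) gives f = kMa.
Combining, a = g sinθ/(1+k) and f = kMa = kMg sinθ/(1+k).
f = (2/3) × 7.67 × 9.81 × sin34.8° / 1.667 ≈ 17.2 N.

f ≈ 17.2 N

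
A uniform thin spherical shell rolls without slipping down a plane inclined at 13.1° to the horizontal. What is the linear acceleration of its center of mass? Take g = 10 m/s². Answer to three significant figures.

With I = (2/3)MR², the ratio k = I/(MR²) is 2/3.
Newton's second law down the slope: Mg sinθ − f = Ma. The torque equation fR = Iα (with α = a/R) gives f = kMa.
Eliminating f: Mg sinθ = (1+k)Ma, so a = g sinθ/(1+k) = 10 × sin13.1° / 1.667 ≈ 1.36 m/s².

a ≈ 1.36 m/s²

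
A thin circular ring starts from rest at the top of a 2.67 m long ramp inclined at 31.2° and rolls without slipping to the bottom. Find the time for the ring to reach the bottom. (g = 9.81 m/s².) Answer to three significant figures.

t ≈ 1.45 s

Here I = MR², so the shape factor k = I/(MR²) = 1.
Newton's second law down the slope: Mg sinθ − f = Ma. The torque equation fR = Iα (with α = a/R) gives f = kMa.
Hence a = g sinθ/(1+k) = 9.81×sin31.2°/2 = 2.541 m/s².
Starting from rest, L = ½at², so t = √(2L/a) = √(2×2.67/2.541) ≈ 1.45 s.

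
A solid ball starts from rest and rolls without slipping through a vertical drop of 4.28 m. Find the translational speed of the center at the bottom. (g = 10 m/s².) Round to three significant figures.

v ≈ 7.82 m/s

For this body I = (2/5)MR², i.e. k = I/(MR²) = 0.4.
Pure rolling means v = ωR; then KE = ½Mv² + ½I(v/R)² = ½(1+k)Mv² = (7/10)Mv².
Energy conservation: Mgh = (7/10)Mv², so v = √(2gh/(1+k)) = √(2 × 10 × 4.28 / 1.4) ≈ 7.82 m/s.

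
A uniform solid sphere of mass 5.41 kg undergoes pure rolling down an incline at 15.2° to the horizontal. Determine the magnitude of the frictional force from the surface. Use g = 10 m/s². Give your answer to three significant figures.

f ≈ 4.05 N

Here I = (2/5)MR², so the shape factor k = I/(MR²) = 0.4.
Newton's second law down the slope: Mg sinθ − f = Ma. The torque equation fR = Iα (with α = a/R) gives f = kMa.
Combining, a = g sinθ/(1+k) and f = kMa = kMg sinθ/(1+k).
f = 0.4 × 5.41 × 10 × sin15.2° / 1.4 ≈ 4.05 N.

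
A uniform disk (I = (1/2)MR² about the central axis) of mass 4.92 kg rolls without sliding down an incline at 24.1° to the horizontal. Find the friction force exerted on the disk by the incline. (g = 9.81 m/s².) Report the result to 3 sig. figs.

For this body I = (1/2)MR², i.e. k = I/(MR²) = 0.5.
Newton's second law down the slope: Mg sinθ − f = Ma. The torque equation fR = Iα (with α = a/R) gives f = kMa.
Combining, a = g sinθ/(1+k) and f = kMa = kMg sinθ/(1+k).
f = 0.5 × 4.92 × 9.81 × sin24.1° / 1.5 ≈ 6.57 N.

f ≈ 6.57 N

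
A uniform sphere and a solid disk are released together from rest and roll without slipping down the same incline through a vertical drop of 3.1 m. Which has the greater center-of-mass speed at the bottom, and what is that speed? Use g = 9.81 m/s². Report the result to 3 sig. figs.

For rolling without slipping, Mgh = ½(1+k)Mv² where k = I/(MR²), so v = √(2gh/(1+k)).
Uniform sphere: k = 0.4, giving v = √(2×9.81×3.1/1.4) = 6.591 m/s.
Solid disk: k = 0.5, giving v = √(2×9.81×3.1/1.5) = 6.368 m/s.
The smaller k wins: the uniform sphere, at ≈ 6.59 m/s.

the uniform sphere, at v ≈ 6.59 m/s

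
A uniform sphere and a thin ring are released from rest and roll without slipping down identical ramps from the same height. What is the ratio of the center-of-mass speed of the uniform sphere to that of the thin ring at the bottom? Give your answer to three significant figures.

v_ratio ≈ 1.20

Each satisfies Mgh = ½(1+k)Mv² with k = I/(MR²), so v ∝ 1/√(1+k).
For the uniform sphere k = 0.4; for the thin ring k = 1.
v₁/v₂ = √((1+k₂)/(1+k₁)) = √(2/1.4) ≈ 1.20.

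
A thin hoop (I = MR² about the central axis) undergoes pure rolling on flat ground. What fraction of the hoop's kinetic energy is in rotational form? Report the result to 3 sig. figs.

fraction ≈ 0.500

For this body I = MR², i.e. k = I/(MR²) = 1.
With ω = v/R, KE_trans = ½Mv² and KE_rot = ½Iω² = ½kMv², so KE_total = ½(1+k)Mv².
The rotational fraction is therefore k/(1+k) = 1/2 ≈ 0.500.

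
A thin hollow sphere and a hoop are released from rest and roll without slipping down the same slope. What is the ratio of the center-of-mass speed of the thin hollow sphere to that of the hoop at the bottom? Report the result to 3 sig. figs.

v_ratio ≈ 1.10

Each satisfies Mgh = ½(1+k)Mv² with k = I/(MR²), so v ∝ 1/√(1+k).
For the thin hollow sphere k = 2/3; for the hoop k = 1.
v₁/v₂ = √((1+k₂)/(1+k₁)) = √(2/1.667) ≈ 1.10.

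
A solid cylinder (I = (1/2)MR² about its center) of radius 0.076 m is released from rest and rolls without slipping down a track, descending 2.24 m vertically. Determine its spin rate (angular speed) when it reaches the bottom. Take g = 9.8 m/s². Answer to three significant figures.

ω ≈ 71.2 rad/s

The moment of inertia is (1/2)MR², giving k ≡ I/(MR²) = 0.5.
Rolling without slipping gives ω = v/R, so the total kinetic energy is ½Mv² + ½Iω² = ½(1+k)Mv² = (3/4)Mv².
Energy conservation Mgh = ½(1+k)Mv² gives v = √(2gh/(1+k)) = √(2 × 9.8 × 2.24 / 1.5) = 5.41 m/s.
Then ω = v/R = 5.41 / 0.076 ≈ 71.2 rad/s.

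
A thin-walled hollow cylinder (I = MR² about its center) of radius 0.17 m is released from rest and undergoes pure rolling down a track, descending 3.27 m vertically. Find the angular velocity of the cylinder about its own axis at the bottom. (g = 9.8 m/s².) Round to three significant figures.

ω ≈ 33.3 rad/s

For this body I = MR², i.e. k = I/(MR²) = 1.
Since it rolls without slipping, ω = v/R and KE = ½Mv² + ½Iω² = ½(1+k)Mv² = Mv².
Energy conservation Mgh = ½(1+k)Mv² gives v = √(2gh/(1+k)) = √(2 × 9.8 × 3.27 / 2) = 5.661 m/s.
The angular speed follows from ω = v/R = 5.661/0.17 ≈ 33.3 rad/s.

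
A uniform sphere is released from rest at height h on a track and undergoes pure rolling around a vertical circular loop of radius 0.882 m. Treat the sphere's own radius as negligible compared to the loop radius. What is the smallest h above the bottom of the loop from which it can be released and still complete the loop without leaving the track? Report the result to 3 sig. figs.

With I = (2/5)MR², the ratio k = I/(MR²) is 0.4.
At the top, contact is just lost when gravity alone supplies the centripetal force: Mg = Mv_top²/r, i.e. v_top² = gr.
With ω = v/R, the kinetic energy at speed v is ½(1+k)Mv² = (7/10)Mv².
Energy conservation from release (height h) to the top (height 2r): Mgh = Mg(2r) + (7/10)M·gr.
Thus h_min = 2r + (1+k)r/2 = r(2 + 1.4/2) = 0.882 × 2.7 ≈ 2.38 m.

h_min ≈ 2.38 m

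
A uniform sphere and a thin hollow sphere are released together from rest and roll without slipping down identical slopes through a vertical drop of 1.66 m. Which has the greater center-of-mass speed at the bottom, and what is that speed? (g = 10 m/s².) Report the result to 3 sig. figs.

the uniform sphere, at v ≈ 4.87 m/s

For rolling without slipping, Mgh = ½(1+k)Mv² where k = I/(MR²), so v = √(2gh/(1+k)).
Uniform sphere: k = 0.4, giving v = √(2×10×1.66/1.4) = 4.87 m/s.
Thin hollow sphere: k = 2/3, giving v = √(2×10×1.66/1.667) = 4.463 m/s.
The smaller k wins: the uniform sphere, at ≈ 4.87 m/s.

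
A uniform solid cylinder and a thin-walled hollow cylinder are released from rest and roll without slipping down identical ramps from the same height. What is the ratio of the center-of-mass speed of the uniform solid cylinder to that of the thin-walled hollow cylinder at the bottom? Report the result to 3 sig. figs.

v_ratio ≈ 1.15

Each satisfies Mgh = ½(1+k)Mv² with k = I/(MR²), so v ∝ 1/√(1+k).
For the uniform solid cylinder k = 0.5; for the thin-walled hollow cylinder k = 1.
v₁/v₂ = √((1+k₂)/(1+k₁)) = √(2/1.5) ≈ 1.15.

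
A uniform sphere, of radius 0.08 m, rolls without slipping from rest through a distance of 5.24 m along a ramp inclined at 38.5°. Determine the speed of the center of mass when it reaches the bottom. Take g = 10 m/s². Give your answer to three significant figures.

v ≈ 6.83 m/s

Here I = (2/5)MR², so the shape factor k = I/(MR²) = 0.4.
Pure rolling means v = ωR; then KE = ½Mv² + ½I(v/R)² = ½(1+k)Mv² = (7/10)Mv².
The vertical drop is h = L sinθ = 5.24 × sin38.5° = 3.262 m.
Setting Mgh = (7/10)Mv² gives v = √(2gh/(1+k)) = √(2·10·3.262/1.4) ≈ 6.83 m/s.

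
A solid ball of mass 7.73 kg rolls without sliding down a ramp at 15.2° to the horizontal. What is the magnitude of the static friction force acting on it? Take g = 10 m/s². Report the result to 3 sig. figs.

f ≈ 5.79 N

With I = (2/5)MR², the ratio k = I/(MR²) is 0.4.
Along the incline Mg sinθ − f = Ma, and torque about the center fR = Iα = kMR²(a/R) gives f = kMa.
Combining, a = g sinθ/(1+k) and f = kMa = kMg sinθ/(1+k).
f = 0.4 × 7.73 × 10 × sin15.2° / 1.4 ≈ 5.79 N.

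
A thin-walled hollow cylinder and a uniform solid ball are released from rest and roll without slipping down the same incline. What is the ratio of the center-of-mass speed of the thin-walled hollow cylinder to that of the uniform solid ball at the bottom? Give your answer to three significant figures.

v_ratio ≈ 0.837

Each satisfies Mgh = ½(1+k)Mv² with k = I/(MR²), so v ∝ 1/√(1+k).
For the thin-walled hollow cylinder k = 1; for the uniform solid ball k = 0.4.
v₁/v₂ = √((1+k₂)/(1+k₁)) = √(1.4/2) ≈ 0.837.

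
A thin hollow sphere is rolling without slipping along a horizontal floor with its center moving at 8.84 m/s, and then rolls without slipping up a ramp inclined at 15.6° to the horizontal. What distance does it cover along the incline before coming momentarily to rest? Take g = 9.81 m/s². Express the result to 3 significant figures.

d ≈ 24.7 m

The moment of inertia is (2/3)MR², giving k ≡ I/(MR²) = 2/3.
Rolling without slipping gives ω = v/R, so the total kinetic energy is ½Mv² + ½Iω² = ½(1+k)Mv² = (5/6)Mv².
Setting this equal to Mgh gives the vertical rise h = (1+k)v₀²/(2g) = 1.667×8.84²/(2×9.81) = 6.638 m.
The distance along the slope is d = h/sinθ = 6.638/sin15.6° ≈ 24.7 m.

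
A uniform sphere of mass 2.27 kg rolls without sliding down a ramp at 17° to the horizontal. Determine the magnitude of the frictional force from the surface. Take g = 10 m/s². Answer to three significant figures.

f ≈ 1.90 N

The moment of inertia is (2/5)MR², giving k ≡ I/(MR²) = 0.4.
Newton's second law down the slope: Mg sinθ − f = Ma. The torque equation fR = Iα (with α = a/R) gives f = kMa.
Combining, a = g sinθ/(1+k) and f = kMa = kMg sinθ/(1+k).
f = 0.4 × 2.27 × 10 × sin17° / 1.4 ≈ 1.90 N.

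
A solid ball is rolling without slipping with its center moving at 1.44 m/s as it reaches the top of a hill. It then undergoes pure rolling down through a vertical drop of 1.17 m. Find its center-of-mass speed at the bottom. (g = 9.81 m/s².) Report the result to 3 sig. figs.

Here I = (2/5)MR², so the shape factor k = I/(MR²) = 0.4.
Rolling without slipping gives ω = v/R, so the total kinetic energy is ½Mv² + ½Iω² = ½(1+k)Mv² = (7/10)Mv².
Conserving energy between top and bottom: (7/10)Mv² = (7/10)Mv₀² + Mgh, hence v² = v₀² + 2gh/(1+k).
v = √(1.44² + 2×9.81×1.17/1.4) = √18.47 ≈ 4.30 m/s.

v ≈ 4.30 m/s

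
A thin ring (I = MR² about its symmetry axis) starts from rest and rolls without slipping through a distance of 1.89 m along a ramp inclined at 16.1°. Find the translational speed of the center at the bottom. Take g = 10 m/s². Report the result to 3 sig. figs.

v ≈ 2.29 m/s

Here I = MR², so the shape factor k = I/(MR²) = 1.
Pure rolling means v = ωR; then KE = ½Mv² + ½I(v/R)² = ½(1+k)Mv² = Mv².
The vertical drop is h = L sinθ = 1.89 × sin16.1° = 0.5241 m.
Energy conservation: Mgh = Mv², so v = √(2gh/(1+k)) = √(2 × 10 × 0.5241 / 2) ≈ 2.29 m/s.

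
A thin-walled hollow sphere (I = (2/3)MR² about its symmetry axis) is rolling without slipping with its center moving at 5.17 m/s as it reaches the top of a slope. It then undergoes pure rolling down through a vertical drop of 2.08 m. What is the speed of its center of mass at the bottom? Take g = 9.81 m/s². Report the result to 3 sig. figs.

v ≈ 7.16 m/s

For this body I = (2/3)MR², i.e. k = I/(MR²) = 2/3.
Rolling without slipping gives ω = v/R, so the total kinetic energy is ½Mv² + ½Iω² = ½(1+k)Mv² = (5/6)Mv².
Conserving energy between top and bottom: (5/6)Mv² = (5/6)Mv₀² + Mgh, hence v² = v₀² + 2gh/(1+k).
v = √(5.17² + 2×9.81×2.08/1.667) = √51.21 ≈ 7.16 m/s.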